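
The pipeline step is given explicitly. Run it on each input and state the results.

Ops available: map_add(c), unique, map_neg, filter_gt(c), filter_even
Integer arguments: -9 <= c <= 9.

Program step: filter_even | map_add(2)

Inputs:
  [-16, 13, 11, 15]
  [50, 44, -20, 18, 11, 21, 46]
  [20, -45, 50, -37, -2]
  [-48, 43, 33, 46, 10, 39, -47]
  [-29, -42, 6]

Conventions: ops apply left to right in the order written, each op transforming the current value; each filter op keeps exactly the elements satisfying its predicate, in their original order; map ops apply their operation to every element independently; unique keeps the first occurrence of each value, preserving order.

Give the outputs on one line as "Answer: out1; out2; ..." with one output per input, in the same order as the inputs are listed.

[-14]; [52, 46, -18, 20, 48]; [22, 52, 0]; [-46, 48, 12]; [-40, 8]

Execution, op by op:
  [-16, 13, 11, 15] -> [-16] -> [-14]
  [50, 44, -20, 18, 11, 21, 46] -> [50, 44, -20, 18, 46] -> [52, 46, -18, 20, 48]
  [20, -45, 50, -37, -2] -> [20, 50, -2] -> [22, 52, 0]
  [-48, 43, 33, 46, 10, 39, -47] -> [-48, 46, 10] -> [-46, 48, 12]
  [-29, -42, 6] -> [-42, 6] -> [-40, 8]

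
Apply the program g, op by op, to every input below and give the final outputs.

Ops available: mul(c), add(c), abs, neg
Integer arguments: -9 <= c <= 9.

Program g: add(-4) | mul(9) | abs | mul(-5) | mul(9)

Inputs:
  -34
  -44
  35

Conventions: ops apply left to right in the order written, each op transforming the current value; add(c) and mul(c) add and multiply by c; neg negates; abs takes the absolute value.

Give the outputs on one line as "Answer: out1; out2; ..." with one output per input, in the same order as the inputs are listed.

Execution, op by op:
  -34 -> -38 -> -342 -> 342 -> -1710 -> -15390
  -44 -> -48 -> -432 -> 432 -> -2160 -> -19440
  35 -> 31 -> 279 -> 279 -> -1395 -> -12555

-15390; -19440; -12555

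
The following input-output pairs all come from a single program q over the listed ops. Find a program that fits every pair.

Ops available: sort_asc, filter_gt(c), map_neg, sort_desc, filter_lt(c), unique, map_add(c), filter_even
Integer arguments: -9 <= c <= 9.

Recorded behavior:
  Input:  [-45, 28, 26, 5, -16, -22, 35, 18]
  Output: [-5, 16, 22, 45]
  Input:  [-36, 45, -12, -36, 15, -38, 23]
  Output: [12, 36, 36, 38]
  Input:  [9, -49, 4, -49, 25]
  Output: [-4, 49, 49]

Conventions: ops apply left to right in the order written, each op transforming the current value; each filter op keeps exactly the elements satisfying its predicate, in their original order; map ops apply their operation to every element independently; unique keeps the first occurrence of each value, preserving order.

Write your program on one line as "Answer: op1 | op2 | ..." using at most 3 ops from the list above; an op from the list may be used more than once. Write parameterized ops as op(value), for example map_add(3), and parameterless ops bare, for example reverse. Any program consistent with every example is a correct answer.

map_neg | filter_gt(-6) | sort_asc

Check, running the answer program on each example:
  [-45, 28, 26, 5, -16, -22, 35, 18] -> [45, -28, -26, -5, 16, 22, -35, -18] -> [45, -5, 16, 22] -> [-5, 16, 22, 45]
  [-36, 45, -12, -36, 15, -38, 23] -> [36, -45, 12, 36, -15, 38, -23] -> [36, 12, 36, 38] -> [12, 36, 36, 38]
  [9, -49, 4, -49, 25] -> [-9, 49, -4, 49, -25] -> [49, -4, 49] -> [-4, 49, 49]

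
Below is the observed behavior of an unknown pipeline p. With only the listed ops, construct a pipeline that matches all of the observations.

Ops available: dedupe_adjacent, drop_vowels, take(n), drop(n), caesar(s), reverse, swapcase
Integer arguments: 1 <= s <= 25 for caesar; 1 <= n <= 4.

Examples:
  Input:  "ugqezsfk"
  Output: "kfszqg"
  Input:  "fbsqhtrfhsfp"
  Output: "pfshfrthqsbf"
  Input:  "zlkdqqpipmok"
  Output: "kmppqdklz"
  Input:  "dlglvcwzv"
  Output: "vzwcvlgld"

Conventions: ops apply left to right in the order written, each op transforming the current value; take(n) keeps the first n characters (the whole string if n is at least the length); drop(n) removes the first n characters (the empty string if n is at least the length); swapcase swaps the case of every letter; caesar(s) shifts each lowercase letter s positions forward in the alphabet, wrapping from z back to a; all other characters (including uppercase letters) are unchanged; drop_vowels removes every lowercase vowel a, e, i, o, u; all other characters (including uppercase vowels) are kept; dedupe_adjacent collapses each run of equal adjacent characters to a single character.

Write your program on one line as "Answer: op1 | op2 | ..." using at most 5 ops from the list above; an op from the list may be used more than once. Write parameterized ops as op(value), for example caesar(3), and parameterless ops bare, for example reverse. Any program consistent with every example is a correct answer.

swapcase | dedupe_adjacent | reverse | swapcase | drop_vowels

Check, running the answer program on each example:
  "ugqezsfk" -> "UGQEZSFK" -> "UGQEZSFK" -> "KFSZEQGU" -> "kfszeqgu" -> "kfszqg"
  "fbsqhtrfhsfp" -> "FBSQHTRFHSFP" -> "FBSQHTRFHSFP" -> "PFSHFRTHQSBF" -> "pfshfrthqsbf" -> "pfshfrthqsbf"
  "zlkdqqpipmok" -> "ZLKDQQPIPMOK" -> "ZLKDQPIPMOK" -> "KOMPIPQDKLZ" -> "kompipqdklz" -> "kmppqdklz"
  "dlglvcwzv" -> "DLGLVCWZV" -> "DLGLVCWZV" -> "VZWCVLGLD" -> "vzwcvlgld" -> "vzwcvlgld"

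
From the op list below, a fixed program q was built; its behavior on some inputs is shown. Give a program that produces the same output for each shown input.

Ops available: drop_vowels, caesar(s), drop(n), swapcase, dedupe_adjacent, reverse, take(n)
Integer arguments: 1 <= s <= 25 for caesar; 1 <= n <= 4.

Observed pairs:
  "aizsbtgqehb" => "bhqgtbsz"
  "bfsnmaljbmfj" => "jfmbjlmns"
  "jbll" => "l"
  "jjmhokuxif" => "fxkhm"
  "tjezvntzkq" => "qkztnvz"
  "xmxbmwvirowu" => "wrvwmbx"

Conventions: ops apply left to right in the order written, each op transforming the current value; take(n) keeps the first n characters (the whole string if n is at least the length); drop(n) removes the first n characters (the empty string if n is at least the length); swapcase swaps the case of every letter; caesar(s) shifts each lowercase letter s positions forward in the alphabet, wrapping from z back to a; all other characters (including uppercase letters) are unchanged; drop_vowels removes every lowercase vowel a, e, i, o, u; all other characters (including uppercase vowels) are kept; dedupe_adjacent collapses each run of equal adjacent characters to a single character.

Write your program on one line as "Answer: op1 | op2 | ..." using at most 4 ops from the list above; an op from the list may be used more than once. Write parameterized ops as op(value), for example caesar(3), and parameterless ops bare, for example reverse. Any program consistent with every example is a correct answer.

drop(2) | reverse | dedupe_adjacent | drop_vowels

Check, running the answer program on each example:
  "aizsbtgqehb" -> "zsbtgqehb" -> "bheqgtbsz" -> "bheqgtbsz" -> "bhqgtbsz"
  "bfsnmaljbmfj" -> "snmaljbmfj" -> "jfmbjlamns" -> "jfmbjlamns" -> "jfmbjlmns"
  "jbll" -> "ll" -> "ll" -> "l" -> "l"
  "jjmhokuxif" -> "mhokuxif" -> "fixukohm" -> "fixukohm" -> "fxkhm"
  "tjezvntzkq" -> "ezvntzkq" -> "qkztnvze" -> "qkztnvze" -> "qkztnvz"
  "xmxbmwvirowu" -> "xbmwvirowu" -> "uworivwmbx" -> "uworivwmbx" -> "wrvwmbx"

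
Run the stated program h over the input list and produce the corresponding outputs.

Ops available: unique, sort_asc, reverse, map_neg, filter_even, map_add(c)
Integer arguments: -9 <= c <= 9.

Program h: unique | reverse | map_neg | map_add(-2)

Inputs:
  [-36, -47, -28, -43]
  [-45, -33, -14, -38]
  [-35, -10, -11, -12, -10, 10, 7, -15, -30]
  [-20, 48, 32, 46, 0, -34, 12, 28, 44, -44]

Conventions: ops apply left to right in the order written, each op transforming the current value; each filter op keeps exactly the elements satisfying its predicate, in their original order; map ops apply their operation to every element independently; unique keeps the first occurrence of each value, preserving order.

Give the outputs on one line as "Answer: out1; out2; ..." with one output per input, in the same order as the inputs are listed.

Execution, op by op:
  [-36, -47, -28, -43] -> [-36, -47, -28, -43] -> [-43, -28, -47, -36] -> [43, 28, 47, 36] -> [41, 26, 45, 34]
  [-45, -33, -14, -38] -> [-45, -33, -14, -38] -> [-38, -14, -33, -45] -> [38, 14, 33, 45] -> [36, 12, 31, 43]
  [-35, -10, -11, -12, -10, 10, 7, -15, -30] -> [-35, -10, -11, -12, 10, 7, -15, -30] -> [-30, -15, 7, 10, -12, -11, -10, -35] -> [30, 15, -7, -10, 12, 11, 10, 35] -> [28, 13, -9, -12, 10, 9, 8, 33]
  [-20, 48, 32, 46, 0, -34, 12, 28, 44, -44] -> [-20, 48, 32, 46, 0, -34, 12, 28, 44, -44] -> [-44, 44, 28, 12, -34, 0, 46, 32, 48, -20] -> [44, -44, -28, -12, 34, 0, -46, -32, -48, 20] -> [42, -46, -30, -14, 32, -2, -48, -34, -50, 18]

[41, 26, 45, 34]; [36, 12, 31, 43]; [28, 13, -9, -12, 10, 9, 8, 33]; [42, -46, -30, -14, 32, -2, -48, -34, -50, 18]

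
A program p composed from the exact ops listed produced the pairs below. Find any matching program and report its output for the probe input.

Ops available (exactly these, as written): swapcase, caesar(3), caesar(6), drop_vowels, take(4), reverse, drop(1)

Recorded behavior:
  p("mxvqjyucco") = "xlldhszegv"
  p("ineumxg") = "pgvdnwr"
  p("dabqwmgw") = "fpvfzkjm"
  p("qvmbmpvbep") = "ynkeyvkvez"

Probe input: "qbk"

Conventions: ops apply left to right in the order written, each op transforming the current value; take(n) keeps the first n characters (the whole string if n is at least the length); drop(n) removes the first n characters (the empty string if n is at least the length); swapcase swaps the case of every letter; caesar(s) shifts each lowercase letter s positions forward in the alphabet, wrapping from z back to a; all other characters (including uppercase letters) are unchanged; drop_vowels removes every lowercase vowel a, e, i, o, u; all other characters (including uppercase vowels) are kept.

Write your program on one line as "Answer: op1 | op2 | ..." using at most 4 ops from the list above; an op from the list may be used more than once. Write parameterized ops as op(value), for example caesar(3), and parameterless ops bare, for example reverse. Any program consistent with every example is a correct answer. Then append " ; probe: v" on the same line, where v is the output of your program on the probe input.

reverse | caesar(6) | caesar(3) ; probe: "tkz"

Check, running the answer program on each example:
  "mxvqjyucco" -> "occuyjqvxm" -> "uiiaepwbds" -> "xlldhszegv"
  "ineumxg" -> "gxmueni" -> "mdsakto" -> "pgvdnwr"
  "dabqwmgw" -> "wgmwqbad" -> "cmscwhgj" -> "fpvfzkjm"
  "qvmbmpvbep" -> "pebvpmbmvq" -> "vkhbvshsbw" -> "ynkeyvkvez"
  probe: "qbk" -> "kbq" -> "qhw" -> "tkz"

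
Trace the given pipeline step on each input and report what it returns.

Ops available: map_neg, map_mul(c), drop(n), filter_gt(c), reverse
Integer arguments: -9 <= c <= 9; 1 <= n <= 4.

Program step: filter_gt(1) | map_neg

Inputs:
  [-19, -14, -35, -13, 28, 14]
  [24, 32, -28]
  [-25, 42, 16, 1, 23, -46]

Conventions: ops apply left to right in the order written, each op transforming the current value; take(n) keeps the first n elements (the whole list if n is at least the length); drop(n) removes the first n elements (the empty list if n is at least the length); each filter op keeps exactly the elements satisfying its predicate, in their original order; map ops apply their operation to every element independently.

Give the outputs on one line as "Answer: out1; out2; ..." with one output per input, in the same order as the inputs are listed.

Execution, op by op:
  [-19, -14, -35, -13, 28, 14] -> [28, 14] -> [-28, -14]
  [24, 32, -28] -> [24, 32] -> [-24, -32]
  [-25, 42, 16, 1, 23, -46] -> [42, 16, 23] -> [-42, -16, -23]

[-28, -14]; [-24, -32]; [-42, -16, -23]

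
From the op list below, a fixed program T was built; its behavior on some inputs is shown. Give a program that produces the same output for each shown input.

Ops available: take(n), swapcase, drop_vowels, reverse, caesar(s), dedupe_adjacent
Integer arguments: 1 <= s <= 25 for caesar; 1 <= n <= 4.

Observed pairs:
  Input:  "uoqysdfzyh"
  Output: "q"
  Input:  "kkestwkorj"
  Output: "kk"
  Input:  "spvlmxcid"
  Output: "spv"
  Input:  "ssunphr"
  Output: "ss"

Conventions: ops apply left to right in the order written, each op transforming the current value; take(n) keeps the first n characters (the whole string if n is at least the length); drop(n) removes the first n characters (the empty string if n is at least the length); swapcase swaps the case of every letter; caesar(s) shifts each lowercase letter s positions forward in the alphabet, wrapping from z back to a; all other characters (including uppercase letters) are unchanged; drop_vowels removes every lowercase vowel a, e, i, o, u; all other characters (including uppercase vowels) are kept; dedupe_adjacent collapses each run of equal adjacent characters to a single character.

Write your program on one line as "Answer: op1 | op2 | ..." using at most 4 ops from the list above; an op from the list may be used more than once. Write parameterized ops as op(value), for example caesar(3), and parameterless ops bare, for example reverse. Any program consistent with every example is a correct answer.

take(3) | reverse | drop_vowels | reverse

Check, running the answer program on each example:
  "uoqysdfzyh" -> "uoq" -> "qou" -> "q" -> "q"
  "kkestwkorj" -> "kke" -> "ekk" -> "kk" -> "kk"
  "spvlmxcid" -> "spv" -> "vps" -> "vps" -> "spv"
  "ssunphr" -> "ssu" -> "uss" -> "ss" -> "ss"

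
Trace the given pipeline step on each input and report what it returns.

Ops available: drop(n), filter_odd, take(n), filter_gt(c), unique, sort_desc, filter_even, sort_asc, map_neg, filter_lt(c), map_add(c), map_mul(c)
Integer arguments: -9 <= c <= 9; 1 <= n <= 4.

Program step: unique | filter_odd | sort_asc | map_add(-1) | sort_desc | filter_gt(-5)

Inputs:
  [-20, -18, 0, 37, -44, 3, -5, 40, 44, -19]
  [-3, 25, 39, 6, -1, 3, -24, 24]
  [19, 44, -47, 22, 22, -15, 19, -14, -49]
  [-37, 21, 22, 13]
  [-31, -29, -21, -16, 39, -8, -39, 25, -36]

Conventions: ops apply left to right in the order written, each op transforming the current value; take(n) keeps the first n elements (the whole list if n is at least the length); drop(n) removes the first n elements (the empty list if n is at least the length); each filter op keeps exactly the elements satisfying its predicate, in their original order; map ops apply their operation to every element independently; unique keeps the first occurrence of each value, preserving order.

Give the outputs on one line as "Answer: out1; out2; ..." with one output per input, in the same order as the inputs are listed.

Execution, op by op:
  [-20, -18, 0, 37, -44, 3, -5, 40, 44, -19] -> [-20, -18, 0, 37, -44, 3, -5, 40, 44, -19] -> [37, 3, -5, -19] -> [-19, -5, 3, 37] -> [-20, -6, 2, 36] -> [36, 2, -6, -20] -> [36, 2]
  [-3, 25, 39, 6, -1, 3, -24, 24] -> [-3, 25, 39, 6, -1, 3, -24, 24] -> [-3, 25, 39, -1, 3] -> [-3, -1, 3, 25, 39] -> [-4, -2, 2, 24, 38] -> [38, 24, 2, -2, -4] -> [38, 24, 2, -2, -4]
  [19, 44, -47, 22, 22, -15, 19, -14, -49] -> [19, 44, -47, 22, -15, -14, -49] -> [19, -47, -15, -49] -> [-49, -47, -15, 19] -> [-50, -48, -16, 18] -> [18, -16, -48, -50] -> [18]
  [-37, 21, 22, 13] -> [-37, 21, 22, 13] -> [-37, 21, 13] -> [-37, 13, 21] -> [-38, 12, 20] -> [20, 12, -38] -> [20, 12]
  [-31, -29, -21, -16, 39, -8, -39, 25, -36] -> [-31, -29, -21, -16, 39, -8, -39, 25, -36] -> [-31, -29, -21, 39, -39, 25] -> [-39, -31, -29, -21, 25, 39] -> [-40, -32, -30, -22, 24, 38] -> [38, 24, -22, -30, -32, -40] -> [38, 24]

[36, 2]; [38, 24, 2, -2, -4]; [18]; [20, 12]; [38, 24]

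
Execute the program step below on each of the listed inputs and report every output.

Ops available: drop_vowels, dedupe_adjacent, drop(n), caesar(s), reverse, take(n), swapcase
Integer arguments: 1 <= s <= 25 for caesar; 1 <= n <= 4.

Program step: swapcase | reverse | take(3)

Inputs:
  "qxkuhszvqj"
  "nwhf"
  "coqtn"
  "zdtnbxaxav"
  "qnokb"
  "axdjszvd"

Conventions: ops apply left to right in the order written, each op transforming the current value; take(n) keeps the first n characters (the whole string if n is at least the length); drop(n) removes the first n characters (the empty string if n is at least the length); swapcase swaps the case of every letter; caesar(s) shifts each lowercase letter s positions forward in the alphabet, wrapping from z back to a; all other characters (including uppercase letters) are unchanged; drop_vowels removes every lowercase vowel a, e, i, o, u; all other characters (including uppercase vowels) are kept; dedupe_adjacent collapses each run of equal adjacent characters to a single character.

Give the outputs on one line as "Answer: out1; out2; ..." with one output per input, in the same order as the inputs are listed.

"JQV"; "FHW"; "NTQ"; "VAX"; "BKO"; "DVZ"

Execution, op by op:
  "qxkuhszvqj" -> "QXKUHSZVQJ" -> "JQVZSHUKXQ" -> "JQV"
  "nwhf" -> "NWHF" -> "FHWN" -> "FHW"
  "coqtn" -> "COQTN" -> "NTQOC" -> "NTQ"
  "zdtnbxaxav" -> "ZDTNBXAXAV" -> "VAXAXBNTDZ" -> "VAX"
  "qnokb" -> "QNOKB" -> "BKONQ" -> "BKO"
  "axdjszvd" -> "AXDJSZVD" -> "DVZSJDXA" -> "DVZ"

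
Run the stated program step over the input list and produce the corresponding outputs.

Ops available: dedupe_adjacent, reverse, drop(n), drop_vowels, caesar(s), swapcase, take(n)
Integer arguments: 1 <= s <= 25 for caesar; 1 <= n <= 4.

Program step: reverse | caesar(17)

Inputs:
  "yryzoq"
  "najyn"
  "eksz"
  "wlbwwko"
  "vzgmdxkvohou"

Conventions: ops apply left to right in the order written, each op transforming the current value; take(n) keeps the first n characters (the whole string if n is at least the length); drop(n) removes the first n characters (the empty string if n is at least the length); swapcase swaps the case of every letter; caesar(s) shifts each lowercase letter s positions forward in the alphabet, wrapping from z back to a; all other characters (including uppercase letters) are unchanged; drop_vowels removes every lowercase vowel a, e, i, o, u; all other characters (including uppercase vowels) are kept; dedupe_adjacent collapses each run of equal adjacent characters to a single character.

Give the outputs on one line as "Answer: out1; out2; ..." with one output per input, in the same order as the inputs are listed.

"hfqpip"; "epare"; "qjbv"; "fbnnscn"; "lfyfmboudxqm"

Execution, op by op:
  "yryzoq" -> "qozyry" -> "hfqpip"
  "najyn" -> "nyjan" -> "epare"
  "eksz" -> "zske" -> "qjbv"
  "wlbwwko" -> "okwwblw" -> "fbnnscn"
  "vzgmdxkvohou" -> "uohovkxdmgzv" -> "lfyfmboudxqm"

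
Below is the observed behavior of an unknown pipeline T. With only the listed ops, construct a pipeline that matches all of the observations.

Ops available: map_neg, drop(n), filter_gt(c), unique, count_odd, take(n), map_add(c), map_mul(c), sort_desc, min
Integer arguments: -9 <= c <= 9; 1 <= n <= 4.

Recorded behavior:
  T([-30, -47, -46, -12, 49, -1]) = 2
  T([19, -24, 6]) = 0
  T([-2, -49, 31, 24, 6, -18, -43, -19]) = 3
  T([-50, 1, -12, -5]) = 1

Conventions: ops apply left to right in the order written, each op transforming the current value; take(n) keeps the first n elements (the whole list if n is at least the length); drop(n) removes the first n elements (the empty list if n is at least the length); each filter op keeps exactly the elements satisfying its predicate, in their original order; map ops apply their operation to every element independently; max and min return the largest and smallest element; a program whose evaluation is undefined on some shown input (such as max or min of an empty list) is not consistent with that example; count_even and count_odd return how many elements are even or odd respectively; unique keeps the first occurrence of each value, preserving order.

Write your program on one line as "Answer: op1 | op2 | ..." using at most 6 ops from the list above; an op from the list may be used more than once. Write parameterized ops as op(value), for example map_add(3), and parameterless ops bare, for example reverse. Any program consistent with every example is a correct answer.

map_neg | map_mul(7) | drop(1) | drop(1) | count_odd

Check, running the answer program on each example:
  [-30, -47, -46, -12, 49, -1] -> [30, 47, 46, 12, -49, 1] -> [210, 329, 322, 84, -343, 7] -> [329, 322, 84, -343, 7] -> [322, 84, -343, 7] -> 2
  [19, -24, 6] -> [-19, 24, -6] -> [-133, 168, -42] -> [168, -42] -> [-42] -> 0
  [-2, -49, 31, 24, 6, -18, -43, -19] -> [2, 49, -31, -24, -6, 18, 43, 19] -> [14, 343, -217, -168, -42, 126, 301, 133] -> [343, -217, -168, -42, 126, 301, 133] -> [-217, -168, -42, 126, 301, 133] -> 3
  [-50, 1, -12, -5] -> [50, -1, 12, 5] -> [350, -7, 84, 35] -> [-7, 84, 35] -> [84, 35] -> 1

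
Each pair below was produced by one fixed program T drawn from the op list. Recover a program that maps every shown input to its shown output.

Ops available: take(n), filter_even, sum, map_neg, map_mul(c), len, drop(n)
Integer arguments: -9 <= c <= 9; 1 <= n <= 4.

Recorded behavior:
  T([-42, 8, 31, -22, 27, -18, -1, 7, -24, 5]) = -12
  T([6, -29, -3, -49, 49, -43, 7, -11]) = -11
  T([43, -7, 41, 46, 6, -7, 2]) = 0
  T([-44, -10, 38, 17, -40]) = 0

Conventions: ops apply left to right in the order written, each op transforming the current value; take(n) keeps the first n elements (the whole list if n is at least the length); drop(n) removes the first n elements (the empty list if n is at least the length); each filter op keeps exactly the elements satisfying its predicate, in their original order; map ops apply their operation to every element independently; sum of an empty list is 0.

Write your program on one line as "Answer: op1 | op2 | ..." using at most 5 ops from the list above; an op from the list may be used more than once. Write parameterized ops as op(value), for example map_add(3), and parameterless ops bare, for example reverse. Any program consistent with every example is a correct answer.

drop(2) | drop(4) | drop(1) | sum

Check, running the answer program on each example:
  [-42, 8, 31, -22, 27, -18, -1, 7, -24, 5] -> [31, -22, 27, -18, -1, 7, -24, 5] -> [-1, 7, -24, 5] -> [7, -24, 5] -> -12
  [6, -29, -3, -49, 49, -43, 7, -11] -> [-3, -49, 49, -43, 7, -11] -> [7, -11] -> [-11] -> -11
  [43, -7, 41, 46, 6, -7, 2] -> [41, 46, 6, -7, 2] -> [2] -> [] -> 0
  [-44, -10, 38, 17, -40] -> [38, 17, -40] -> [] -> [] -> 0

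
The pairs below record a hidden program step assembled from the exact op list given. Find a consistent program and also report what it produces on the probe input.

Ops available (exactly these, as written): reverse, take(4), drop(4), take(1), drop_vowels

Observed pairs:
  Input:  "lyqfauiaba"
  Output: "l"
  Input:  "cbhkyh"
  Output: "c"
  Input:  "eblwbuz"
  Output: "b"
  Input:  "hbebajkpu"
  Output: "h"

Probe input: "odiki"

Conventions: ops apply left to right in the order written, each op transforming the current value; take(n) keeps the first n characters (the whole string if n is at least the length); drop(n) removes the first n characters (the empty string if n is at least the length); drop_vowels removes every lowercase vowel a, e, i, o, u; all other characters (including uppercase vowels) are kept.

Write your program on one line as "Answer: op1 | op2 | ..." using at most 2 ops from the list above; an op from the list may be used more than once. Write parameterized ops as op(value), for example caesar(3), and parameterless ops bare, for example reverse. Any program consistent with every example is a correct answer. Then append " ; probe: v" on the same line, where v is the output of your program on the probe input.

drop_vowels | take(1) ; probe: "d"

Check, running the answer program on each example:
  "lyqfauiaba" -> "lyqfb" -> "l"
  "cbhkyh" -> "cbhkyh" -> "c"
  "eblwbuz" -> "blwbz" -> "b"
  "hbebajkpu" -> "hbbjkp" -> "h"
  probe: "odiki" -> "dk" -> "d"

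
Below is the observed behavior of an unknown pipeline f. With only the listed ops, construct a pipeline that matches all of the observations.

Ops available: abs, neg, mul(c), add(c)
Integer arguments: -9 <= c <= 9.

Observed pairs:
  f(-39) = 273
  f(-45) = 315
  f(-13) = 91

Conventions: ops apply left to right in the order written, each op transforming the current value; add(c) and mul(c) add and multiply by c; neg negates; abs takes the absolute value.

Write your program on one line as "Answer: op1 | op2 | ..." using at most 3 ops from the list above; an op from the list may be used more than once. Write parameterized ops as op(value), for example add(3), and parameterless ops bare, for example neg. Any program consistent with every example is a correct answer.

neg | mul(-7) | neg

Check, running the answer program on each example:
  -39 -> 39 -> -273 -> 273
  -45 -> 45 -> -315 -> 315
  -13 -> 13 -> -91 -> 91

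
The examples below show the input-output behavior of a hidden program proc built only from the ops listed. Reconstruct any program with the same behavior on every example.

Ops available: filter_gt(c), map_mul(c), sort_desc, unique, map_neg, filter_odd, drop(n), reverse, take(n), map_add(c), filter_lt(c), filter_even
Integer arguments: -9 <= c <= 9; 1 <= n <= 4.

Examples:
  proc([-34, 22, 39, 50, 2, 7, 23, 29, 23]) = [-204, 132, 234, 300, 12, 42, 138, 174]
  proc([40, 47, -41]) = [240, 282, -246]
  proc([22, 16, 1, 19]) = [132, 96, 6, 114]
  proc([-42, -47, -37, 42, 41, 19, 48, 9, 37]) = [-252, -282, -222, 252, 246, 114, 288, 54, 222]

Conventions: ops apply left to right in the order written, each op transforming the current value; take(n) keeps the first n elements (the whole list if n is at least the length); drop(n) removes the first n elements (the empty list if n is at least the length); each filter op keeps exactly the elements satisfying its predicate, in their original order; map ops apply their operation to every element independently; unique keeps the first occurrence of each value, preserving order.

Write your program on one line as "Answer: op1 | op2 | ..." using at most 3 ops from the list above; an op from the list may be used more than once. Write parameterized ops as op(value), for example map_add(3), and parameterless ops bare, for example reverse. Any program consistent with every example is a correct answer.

unique | map_mul(6)

Check, running the answer program on each example:
  [-34, 22, 39, 50, 2, 7, 23, 29, 23] -> [-34, 22, 39, 50, 2, 7, 23, 29] -> [-204, 132, 234, 300, 12, 42, 138, 174]
  [40, 47, -41] -> [40, 47, -41] -> [240, 282, -246]
  [22, 16, 1, 19] -> [22, 16, 1, 19] -> [132, 96, 6, 114]
  [-42, -47, -37, 42, 41, 19, 48, 9, 37] -> [-42, -47, -37, 42, 41, 19, 48, 9, 37] -> [-252, -282, -222, 252, 246, 114, 288, 54, 222]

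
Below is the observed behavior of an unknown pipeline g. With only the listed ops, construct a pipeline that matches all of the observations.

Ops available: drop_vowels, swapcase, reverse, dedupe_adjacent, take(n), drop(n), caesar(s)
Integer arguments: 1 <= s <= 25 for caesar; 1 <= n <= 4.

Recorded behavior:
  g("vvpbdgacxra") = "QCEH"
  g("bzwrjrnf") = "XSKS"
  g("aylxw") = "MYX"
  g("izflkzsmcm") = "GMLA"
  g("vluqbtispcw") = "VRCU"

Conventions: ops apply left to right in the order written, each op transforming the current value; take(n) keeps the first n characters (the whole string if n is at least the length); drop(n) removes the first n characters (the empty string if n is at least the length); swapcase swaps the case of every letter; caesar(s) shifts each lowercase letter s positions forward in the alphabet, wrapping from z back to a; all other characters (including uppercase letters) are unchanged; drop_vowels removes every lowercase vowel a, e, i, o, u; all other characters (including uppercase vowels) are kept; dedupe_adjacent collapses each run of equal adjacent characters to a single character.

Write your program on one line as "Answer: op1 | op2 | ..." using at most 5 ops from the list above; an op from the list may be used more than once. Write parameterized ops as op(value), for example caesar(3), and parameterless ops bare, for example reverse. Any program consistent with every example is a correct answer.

drop(2) | caesar(1) | swapcase | take(4)

Check, running the answer program on each example:
  "vvpbdgacxra" -> "pbdgacxra" -> "qcehbdysb" -> "QCEHBDYSB" -> "QCEH"
  "bzwrjrnf" -> "wrjrnf" -> "xsksog" -> "XSKSOG" -> "XSKS"
  "aylxw" -> "lxw" -> "myx" -> "MYX" -> "MYX"
  "izflkzsmcm" -> "flkzsmcm" -> "gmlatndn" -> "GMLATNDN" -> "GMLA"
  "vluqbtispcw" -> "uqbtispcw" -> "vrcujtqdx" -> "VRCUJTQDX" -> "VRCU"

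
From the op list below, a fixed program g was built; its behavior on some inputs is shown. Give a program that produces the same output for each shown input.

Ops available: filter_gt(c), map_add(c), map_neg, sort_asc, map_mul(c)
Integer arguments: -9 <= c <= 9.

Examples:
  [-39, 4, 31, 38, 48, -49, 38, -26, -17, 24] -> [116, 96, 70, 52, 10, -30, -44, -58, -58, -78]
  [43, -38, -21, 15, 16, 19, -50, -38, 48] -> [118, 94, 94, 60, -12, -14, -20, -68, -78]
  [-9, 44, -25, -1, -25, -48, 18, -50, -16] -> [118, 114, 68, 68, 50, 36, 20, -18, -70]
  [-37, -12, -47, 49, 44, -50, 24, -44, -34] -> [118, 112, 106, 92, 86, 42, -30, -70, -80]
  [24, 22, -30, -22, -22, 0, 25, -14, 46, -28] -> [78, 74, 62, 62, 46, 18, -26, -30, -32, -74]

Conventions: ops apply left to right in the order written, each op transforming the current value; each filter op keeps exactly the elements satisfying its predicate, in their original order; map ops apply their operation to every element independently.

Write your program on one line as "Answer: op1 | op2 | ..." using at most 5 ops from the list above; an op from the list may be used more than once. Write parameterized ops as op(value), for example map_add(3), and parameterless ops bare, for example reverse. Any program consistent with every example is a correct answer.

sort_asc | map_add(-5) | map_mul(-2) | map_add(8)

Check, running the answer program on each example:
  [-39, 4, 31, 38, 48, -49, 38, -26, -17, 24] -> [-49, -39, -26, -17, 4, 24, 31, 38, 38, 48] -> [-54, -44, -31, -22, -1, 19, 26, 33, 33, 43] -> [108, 88, 62, 44, 2, -38, -52, -66, -66, -86] -> [116, 96, 70, 52, 10, -30, -44, -58, -58, -78]
  [43, -38, -21, 15, 16, 19, -50, -38, 48] -> [-50, -38, -38, -21, 15, 16, 19, 43, 48] -> [-55, -43, -43, -26, 10, 11, 14, 38, 43] -> [110, 86, 86, 52, -20, -22, -28, -76, -86] -> [118, 94, 94, 60, -12, -14, -20, -68, -78]
  [-9, 44, -25, -1, -25, -48, 18, -50, -16] -> [-50, -48, -25, -25, -16, -9, -1, 18, 44] -> [-55, -53, -30, -30, -21, -14, -6, 13, 39] -> [110, 106, 60, 60, 42, 28, 12, -26, -78] -> [118, 114, 68, 68, 50, 36, 20, -18, -70]
  [-37, -12, -47, 49, 44, -50, 24, -44, -34] -> [-50, -47, -44, -37, -34, -12, 24, 44, 49] -> [-55, -52, -49, -42, -39, -17, 19, 39, 44] -> [110, 104, 98, 84, 78, 34, -38, -78, -88] -> [118, 112, 106, 92, 86, 42, -30, -70, -80]
  [24, 22, -30, -22, -22, 0, 25, -14, 46, -28] -> [-30, -28, -22, -22, -14, 0, 22, 24, 25, 46] -> [-35, -33, -27, -27, -19, -5, 17, 19, 20, 41] -> [70, 66, 54, 54, 38, 10, -34, -38, -40, -82] -> [78, 74, 62, 62, 46, 18, -26, -30, -32, -74]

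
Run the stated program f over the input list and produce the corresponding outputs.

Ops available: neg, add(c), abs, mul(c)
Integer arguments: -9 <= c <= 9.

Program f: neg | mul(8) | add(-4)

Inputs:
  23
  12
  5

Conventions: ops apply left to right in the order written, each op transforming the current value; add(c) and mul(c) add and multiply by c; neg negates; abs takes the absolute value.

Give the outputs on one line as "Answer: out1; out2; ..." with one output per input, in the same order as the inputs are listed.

Execution, op by op:
  23 -> -23 -> -184 -> -188
  12 -> -12 -> -96 -> -100
  5 -> -5 -> -40 -> -44

-188; -100; -44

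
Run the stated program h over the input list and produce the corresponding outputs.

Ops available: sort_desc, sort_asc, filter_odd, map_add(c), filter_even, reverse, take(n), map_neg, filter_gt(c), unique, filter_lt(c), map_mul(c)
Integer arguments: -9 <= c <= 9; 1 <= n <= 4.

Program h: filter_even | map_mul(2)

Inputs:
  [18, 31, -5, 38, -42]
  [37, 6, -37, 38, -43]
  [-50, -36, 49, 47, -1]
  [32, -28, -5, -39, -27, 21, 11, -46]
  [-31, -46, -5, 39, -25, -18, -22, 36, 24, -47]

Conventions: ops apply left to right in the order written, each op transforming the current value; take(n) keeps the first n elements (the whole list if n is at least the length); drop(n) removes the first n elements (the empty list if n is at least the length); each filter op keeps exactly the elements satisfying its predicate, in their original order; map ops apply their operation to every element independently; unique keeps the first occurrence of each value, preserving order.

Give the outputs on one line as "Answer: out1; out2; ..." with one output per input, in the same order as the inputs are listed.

[36, 76, -84]; [12, 76]; [-100, -72]; [64, -56, -92]; [-92, -36, -44, 72, 48]

Execution, op by op:
  [18, 31, -5, 38, -42] -> [18, 38, -42] -> [36, 76, -84]
  [37, 6, -37, 38, -43] -> [6, 38] -> [12, 76]
  [-50, -36, 49, 47, -1] -> [-50, -36] -> [-100, -72]
  [32, -28, -5, -39, -27, 21, 11, -46] -> [32, -28, -46] -> [64, -56, -92]
  [-31, -46, -5, 39, -25, -18, -22, 36, 24, -47] -> [-46, -18, -22, 36, 24] -> [-92, -36, -44, 72, 48]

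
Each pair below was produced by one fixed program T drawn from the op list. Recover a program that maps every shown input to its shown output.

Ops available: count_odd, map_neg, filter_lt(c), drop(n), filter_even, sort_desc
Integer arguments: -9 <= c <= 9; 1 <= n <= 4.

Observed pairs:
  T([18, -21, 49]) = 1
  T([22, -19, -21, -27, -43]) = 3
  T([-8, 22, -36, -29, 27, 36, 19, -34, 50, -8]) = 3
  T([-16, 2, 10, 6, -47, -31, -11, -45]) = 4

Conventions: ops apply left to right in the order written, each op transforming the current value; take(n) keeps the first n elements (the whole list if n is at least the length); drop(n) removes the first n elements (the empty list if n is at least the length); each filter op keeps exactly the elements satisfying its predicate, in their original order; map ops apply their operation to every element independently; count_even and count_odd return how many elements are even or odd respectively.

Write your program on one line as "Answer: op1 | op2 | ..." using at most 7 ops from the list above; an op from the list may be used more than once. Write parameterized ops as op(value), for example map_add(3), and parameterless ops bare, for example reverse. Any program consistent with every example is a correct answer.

sort_desc | map_neg | drop(2) | sort_desc | map_neg | count_odd

Check, running the answer program on each example:
  [18, -21, 49] -> [49, 18, -21] -> [-49, -18, 21] -> [21] -> [21] -> [-21] -> 1
  [22, -19, -21, -27, -43] -> [22, -19, -21, -27, -43] -> [-22, 19, 21, 27, 43] -> [21, 27, 43] -> [43, 27, 21] -> [-43, -27, -21] -> 3
  [-8, 22, -36, -29, 27, 36, 19, -34, 50, -8] -> [50, 36, 27, 22, 19, -8, -8, -29, -34, -36] -> [-50, -36, -27, -22, -19, 8, 8, 29, 34, 36] -> [-27, -22, -19, 8, 8, 29, 34, 36] -> [36, 34, 29, 8, 8, -19, -22, -27] -> [-36, -34, -29, -8, -8, 19, 22, 27] -> 3
  [-16, 2, 10, 6, -47, -31, -11, -45] -> [10, 6, 2, -11, -16, -31, -45, -47] -> [-10, -6, -2, 11, 16, 31, 45, 47] -> [-2, 11, 16, 31, 45, 47] -> [47, 45, 31, 16, 11, -2] -> [-47, -45, -31, -16, -11, 2] -> 4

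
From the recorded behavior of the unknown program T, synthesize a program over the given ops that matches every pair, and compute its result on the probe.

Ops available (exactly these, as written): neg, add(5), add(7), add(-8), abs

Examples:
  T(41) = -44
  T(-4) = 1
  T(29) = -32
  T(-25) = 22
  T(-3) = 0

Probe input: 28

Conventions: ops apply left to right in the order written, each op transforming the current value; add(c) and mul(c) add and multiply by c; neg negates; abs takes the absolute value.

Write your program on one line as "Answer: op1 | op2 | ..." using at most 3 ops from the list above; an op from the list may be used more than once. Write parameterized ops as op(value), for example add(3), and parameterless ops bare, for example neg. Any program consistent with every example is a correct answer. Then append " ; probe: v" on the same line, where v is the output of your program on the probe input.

neg | add(-8) | add(5) ; probe: -31

Check, running the answer program on each example:
  41 -> -41 -> -49 -> -44
  -4 -> 4 -> -4 -> 1
  29 -> -29 -> -37 -> -32
  -25 -> 25 -> 17 -> 22
  -3 -> 3 -> -5 -> 0
  probe: 28 -> -28 -> -36 -> -31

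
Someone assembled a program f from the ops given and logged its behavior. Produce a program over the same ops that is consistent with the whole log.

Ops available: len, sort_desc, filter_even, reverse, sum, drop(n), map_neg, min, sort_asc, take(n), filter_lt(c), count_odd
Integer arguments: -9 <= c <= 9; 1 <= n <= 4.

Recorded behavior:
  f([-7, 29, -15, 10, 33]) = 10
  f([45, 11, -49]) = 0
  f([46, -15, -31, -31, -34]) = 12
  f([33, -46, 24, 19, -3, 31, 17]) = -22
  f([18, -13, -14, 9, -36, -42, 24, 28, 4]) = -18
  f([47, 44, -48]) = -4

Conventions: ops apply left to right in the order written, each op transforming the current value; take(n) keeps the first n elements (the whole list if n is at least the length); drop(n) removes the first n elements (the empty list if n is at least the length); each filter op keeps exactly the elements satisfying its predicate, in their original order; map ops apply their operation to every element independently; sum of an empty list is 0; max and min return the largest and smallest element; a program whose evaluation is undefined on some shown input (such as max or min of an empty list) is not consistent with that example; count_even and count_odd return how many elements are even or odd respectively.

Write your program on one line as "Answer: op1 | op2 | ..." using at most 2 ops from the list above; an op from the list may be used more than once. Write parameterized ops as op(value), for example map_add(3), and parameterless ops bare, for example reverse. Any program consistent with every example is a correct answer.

filter_even | sum

Check, running the answer program on each example:
  [-7, 29, -15, 10, 33] -> [10] -> 10
  [45, 11, -49] -> [] -> 0
  [46, -15, -31, -31, -34] -> [46, -34] -> 12
  [33, -46, 24, 19, -3, 31, 17] -> [-46, 24] -> -22
  [18, -13, -14, 9, -36, -42, 24, 28, 4] -> [18, -14, -36, -42, 24, 28, 4] -> -18
  [47, 44, -48] -> [44, -48] -> -4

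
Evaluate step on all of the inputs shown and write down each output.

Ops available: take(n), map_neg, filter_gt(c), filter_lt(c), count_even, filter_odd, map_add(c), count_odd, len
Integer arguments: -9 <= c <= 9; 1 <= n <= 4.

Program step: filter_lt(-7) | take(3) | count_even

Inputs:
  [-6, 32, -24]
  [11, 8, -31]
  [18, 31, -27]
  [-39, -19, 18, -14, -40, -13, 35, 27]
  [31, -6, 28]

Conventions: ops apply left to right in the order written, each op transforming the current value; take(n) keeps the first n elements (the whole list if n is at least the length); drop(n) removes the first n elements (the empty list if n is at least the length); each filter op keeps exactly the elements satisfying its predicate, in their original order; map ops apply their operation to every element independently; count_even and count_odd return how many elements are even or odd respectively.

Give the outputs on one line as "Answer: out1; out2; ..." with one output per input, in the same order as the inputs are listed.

Execution, op by op:
  [-6, 32, -24] -> [-24] -> [-24] -> 1
  [11, 8, -31] -> [-31] -> [-31] -> 0
  [18, 31, -27] -> [-27] -> [-27] -> 0
  [-39, -19, 18, -14, -40, -13, 35, 27] -> [-39, -19, -14, -40, -13] -> [-39, -19, -14] -> 1
  [31, -6, 28] -> [] -> [] -> 0

1; 0; 0; 1; 0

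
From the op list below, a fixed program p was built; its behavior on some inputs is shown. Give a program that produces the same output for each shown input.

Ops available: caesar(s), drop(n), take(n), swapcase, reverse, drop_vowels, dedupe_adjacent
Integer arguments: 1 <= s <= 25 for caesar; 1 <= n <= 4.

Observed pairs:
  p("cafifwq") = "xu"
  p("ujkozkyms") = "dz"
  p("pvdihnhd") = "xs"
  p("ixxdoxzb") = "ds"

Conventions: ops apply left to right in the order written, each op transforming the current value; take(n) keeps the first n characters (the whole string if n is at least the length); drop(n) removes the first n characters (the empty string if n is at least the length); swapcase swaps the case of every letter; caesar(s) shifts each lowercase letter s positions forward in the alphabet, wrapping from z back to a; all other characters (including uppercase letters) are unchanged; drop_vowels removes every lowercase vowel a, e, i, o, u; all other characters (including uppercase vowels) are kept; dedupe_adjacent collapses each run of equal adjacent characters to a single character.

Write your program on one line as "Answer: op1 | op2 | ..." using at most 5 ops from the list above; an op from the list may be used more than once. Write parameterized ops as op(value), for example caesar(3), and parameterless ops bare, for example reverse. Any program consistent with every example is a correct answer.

dedupe_adjacent | take(4) | reverse | caesar(15) | take(2)

Check, running the answer program on each example:
  "cafifwq" -> "cafifwq" -> "cafi" -> "ifac" -> "xupr" -> "xu"
  "ujkozkyms" -> "ujkozkyms" -> "ujko" -> "okju" -> "dzyj" -> "dz"
  "pvdihnhd" -> "pvdihnhd" -> "pvdi" -> "idvp" -> "xske" -> "xs"
  "ixxdoxzb" -> "ixdoxzb" -> "ixdo" -> "odxi" -> "dsmx" -> "ds"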